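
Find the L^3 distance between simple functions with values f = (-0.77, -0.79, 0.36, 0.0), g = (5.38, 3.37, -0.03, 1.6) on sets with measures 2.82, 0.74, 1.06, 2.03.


Step 1: Compute differences f_i - g_i:
  -0.77 - 5.38 = -6.15
  -0.79 - 3.37 = -4.16
  0.36 - -0.03 = 0.39
  0.0 - 1.6 = -1.6
Step 2: Compute |diff|^3 * measure for each set:
  |-6.15|^3 * 2.82 = 232.608375 * 2.82 = 655.955618
  |-4.16|^3 * 0.74 = 71.991296 * 0.74 = 53.273559
  |0.39|^3 * 1.06 = 0.059319 * 1.06 = 0.062878
  |-1.6|^3 * 2.03 = 4.096 * 2.03 = 8.31488
Step 3: Sum = 717.606935
Step 4: ||f-g||_3 = (717.606935)^(1/3) = 8.952869


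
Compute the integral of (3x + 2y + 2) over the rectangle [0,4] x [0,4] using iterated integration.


By Fubini, integrate in x first, then y.
Step 1: Fix y, integrate over x in [0,4]:
  integral(3x + 2y + 2, x=0..4)
  = 3*(4^2 - 0^2)/2 + (2y + 2)*(4 - 0)
  = 24 + (2y + 2)*4
  = 24 + 8y + 8
  = 32 + 8y
Step 2: Integrate over y in [0,4]:
  integral(32 + 8y, y=0..4)
  = 32*4 + 8*(4^2 - 0^2)/2
  = 128 + 64
  = 192


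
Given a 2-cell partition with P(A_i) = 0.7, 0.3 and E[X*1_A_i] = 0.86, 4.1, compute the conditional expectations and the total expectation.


For each cell A_i: E[X|A_i] = E[X*1_A_i] / P(A_i)
Step 1: E[X|A_1] = 0.86 / 0.7 = 1.228571
Step 2: E[X|A_2] = 4.1 / 0.3 = 13.666667
Verification: E[X] = sum E[X*1_A_i] = 0.86 + 4.1 = 4.96


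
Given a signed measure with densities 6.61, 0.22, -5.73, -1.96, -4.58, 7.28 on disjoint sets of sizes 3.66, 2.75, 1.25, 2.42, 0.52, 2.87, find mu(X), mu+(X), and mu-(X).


Step 1: Compute signed measure on each set:
  Set 1: 6.61 * 3.66 = 24.1926
  Set 2: 0.22 * 2.75 = 0.605
  Set 3: -5.73 * 1.25 = -7.1625
  Set 4: -1.96 * 2.42 = -4.7432
  Set 5: -4.58 * 0.52 = -2.3816
  Set 6: 7.28 * 2.87 = 20.8936
Step 2: Total signed measure = (24.1926) + (0.605) + (-7.1625) + (-4.7432) + (-2.3816) + (20.8936)
     = 31.4039
Step 3: Positive part mu+(X) = sum of positive contributions = 45.6912
Step 4: Negative part mu-(X) = |sum of negative contributions| = 14.2873


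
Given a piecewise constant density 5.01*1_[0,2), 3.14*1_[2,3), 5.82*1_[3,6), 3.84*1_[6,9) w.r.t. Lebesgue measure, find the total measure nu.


Integrate each piece of the Radon-Nikodym derivative:
Step 1: integral_0^2 5.01 dx = 5.01*(2-0) = 5.01*2 = 10.02
Step 2: integral_2^3 3.14 dx = 3.14*(3-2) = 3.14*1 = 3.14
Step 3: integral_3^6 5.82 dx = 5.82*(6-3) = 5.82*3 = 17.46
Step 4: integral_6^9 3.84 dx = 3.84*(9-6) = 3.84*3 = 11.52
Total: 10.02 + 3.14 + 17.46 + 11.52 = 42.14


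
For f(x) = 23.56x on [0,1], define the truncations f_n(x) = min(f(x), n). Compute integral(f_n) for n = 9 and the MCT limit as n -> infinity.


f(x) = 23.56x on [0,1]; f_n(x) = min(23.56x, n). At n = 9:
Step 1: f(x) reaches 9 at x = 9/23.56 = 0.382003
Step 2: integral(f_9) = integral(23.56x, 0, 0.382003) + integral(9, 0.382003, 1)
       = 23.56*0.382003^2/2 + 9*(1 - 0.382003)
       = 1.719015 + 5.561969
       = 7.280985
Step 3: As n -> infinity, f_n increases to f, so by MCT integral(f_n) -> integral(f) = 23.56/2 = 11.78.
Convergence: integral(f_9) = 7.280985 -> 11.78 as n -> infinity


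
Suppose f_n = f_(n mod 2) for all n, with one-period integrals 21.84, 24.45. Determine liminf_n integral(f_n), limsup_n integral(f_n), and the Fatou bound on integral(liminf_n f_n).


The sequence (integral(f_n)) is periodic with period 2, repeating the values 21.84, 24.45 indefinitely.
Step 1: For a periodic sequence, every tail (a_m, a_(m+1), ...) contains all 2 period values infinitely often.
Step 2: Hence inf of every tail = min of the period values = min(21.84, 24.45) = 21.84.
        liminf_n integral(f_n) = sup over m of (inf of tail from m) = 21.84.
Step 3: Similarly sup of every tail = max of the period values = 24.45.
        limsup_n integral(f_n) = 24.45.
Step 4: Fatou's lemma: integral(liminf_n f_n) <= liminf_n integral(f_n) = 21.84.
        So the integral of the pointwise liminf is at most 21.84.


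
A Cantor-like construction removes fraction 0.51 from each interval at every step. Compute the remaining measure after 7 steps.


Step 1: At each step, fraction remaining = 1 - 0.51 = 0.49
Step 2: After 7 steps, measure = (0.49)^7
Result = 0.006782


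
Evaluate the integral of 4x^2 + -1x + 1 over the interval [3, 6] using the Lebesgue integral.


The Lebesgue integral of a Riemann-integrable function agrees with the Riemann integral.
Antiderivative F(x) = (4/3)x^3 + (-1/2)x^2 + 1x
F(6) = (4/3)*6^3 + (-1/2)*6^2 + 1*6
     = (4/3)*216 + (-1/2)*36 + 1*6
     = 288 + -18 + 6
     = 276
F(3) = 34.5
Integral = F(6) - F(3) = 276 - 34.5 = 241.5


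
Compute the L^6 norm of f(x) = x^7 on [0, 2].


Step 1: ||f||_6 = (integral_0^2 |x^7|^6 dx)^(1/6)
     = (integral_0^2 x^42 dx)^(1/6)
Step 2: integral_0^2 x^42 dx = [x^43/(43)] from 0 to 2 = 2^43/43
     = 8796093022208/43 = 2.045603e+11
Step 3: ||f||_6 = (2.045603e+11)^(1/6) = 76.760341


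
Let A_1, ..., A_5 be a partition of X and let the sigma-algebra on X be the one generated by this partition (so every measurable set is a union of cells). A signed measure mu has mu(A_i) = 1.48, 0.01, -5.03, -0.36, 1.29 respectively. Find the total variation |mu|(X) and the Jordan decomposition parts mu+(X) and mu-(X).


Step 1: Every measurable set is a union of atoms (the cells / points), so a Hahn decomposition is
  obtained by grouping atoms by sign: P = union of atoms with mu > 0, N = union of the remaining atoms.
  Atoms in P (indices): 1, 2, 5;  atoms in N (indices): 3, 4
  Positive values: 1.48, 0.01, 1.29
  Negative values: -5.03, -0.36
Step 2: mu+(X) = mu(P) = sum of positive atom values = 2.78
Step 3: mu-(X) = -mu(N) = sum of |negative atom values| = 5.39
Step 4: |mu|(X) = mu+(X) + mu-(X) = 2.78 + 5.39 = 8.17


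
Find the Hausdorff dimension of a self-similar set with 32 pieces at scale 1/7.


For a self-similar set with N copies scaled by 1/r:
dim_H = log(N)/log(r) = log(32)/log(7)
= 3.465736/1.94591
= 1.781036


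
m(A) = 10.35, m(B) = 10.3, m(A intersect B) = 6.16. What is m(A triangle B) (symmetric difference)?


m(A Delta B) = m(A) + m(B) - 2*m(A n B)
= 10.35 + 10.3 - 2*6.16
= 10.35 + 10.3 - 12.32
= 8.33


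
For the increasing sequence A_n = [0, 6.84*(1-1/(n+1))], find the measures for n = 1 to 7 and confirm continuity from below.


By continuity of measure from below: if A_n increases to A, then m(A_n) -> m(A).
Here A = [0, 6.84], so m(A) = 6.84
Step 1: a_1 = 6.84*(1 - 1/2) = 3.42, m(A_1) = 3.42
Step 2: a_2 = 6.84*(1 - 1/3) = 4.56, m(A_2) = 4.56
Step 3: a_3 = 6.84*(1 - 1/4) = 5.13, m(A_3) = 5.13
Step 4: a_4 = 6.84*(1 - 1/5) = 5.472, m(A_4) = 5.472
Step 5: a_5 = 6.84*(1 - 1/6) = 5.7, m(A_5) = 5.7
Step 6: a_6 = 6.84*(1 - 1/7) = 5.8629, m(A_6) = 5.8629
Step 7: a_7 = 6.84*(1 - 1/8) = 5.985, m(A_7) = 5.985
Limit: m(A_n) -> m([0,6.84]) = 6.84


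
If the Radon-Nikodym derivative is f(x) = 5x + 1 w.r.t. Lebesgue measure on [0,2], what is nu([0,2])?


nu(A) = integral_A (dnu/dmu) dmu = integral_0^2 (5x + 1) dx
Step 1: Antiderivative F(x) = (5/2)x^2 + 1x
Step 2: F(2) = (5/2)*2^2 + 1*2 = 10 + 2 = 12
Step 3: F(0) = (5/2)*0^2 + 1*0 = 0.0 + 0 = 0.0
Step 4: nu([0,2]) = F(2) - F(0) = 12 - 0.0 = 12


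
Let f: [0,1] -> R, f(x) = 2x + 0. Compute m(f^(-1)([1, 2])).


f^(-1)([1, 2]) = {x : 1 <= 2x + 0 <= 2}
Solving: (1 - 0)/2 <= x <= (2 - 0)/2
= [0.5, 1]
Intersecting with [0,1]: [0.5, 1]
Measure = 1 - 0.5 = 0.5


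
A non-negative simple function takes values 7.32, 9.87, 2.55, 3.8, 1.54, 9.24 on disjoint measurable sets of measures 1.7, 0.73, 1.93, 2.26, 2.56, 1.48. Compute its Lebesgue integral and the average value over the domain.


Step 1: Integral = sum(value_i * measure_i)
= 7.32*1.7 + 9.87*0.73 + 2.55*1.93 + 3.8*2.26 + 1.54*2.56 + 9.24*1.48
= 12.444 + 7.2051 + 4.9215 + 8.588 + 3.9424 + 13.6752
= 50.7762
Step 2: Total measure of domain = 1.7 + 0.73 + 1.93 + 2.26 + 2.56 + 1.48 = 10.66
Step 3: Average value = 50.7762 / 10.66 = 4.763246


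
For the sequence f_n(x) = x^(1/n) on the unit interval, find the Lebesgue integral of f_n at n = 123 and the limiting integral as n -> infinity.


At n = 123: f_123(x) = x^(1/123).
Step 1: integral(x^(1/123), 0, 1) = [x^(1/123+1) / (1/123+1)] from 0 to 1
     = 1 / (1/123 + 1) = 1 / ((123+1)/123) = 123/(123+1)
     = 123/124 = 0.991935
Step 2: As n -> infinity, f_n(x) = x^(1/n) -> 1 for x in (0,1], and f_n is increasing in n.
By MCT, lim_n integral(f_n) = integral(lim_n f_n) = integral(1, 0, 1) = 1.
Step 3: Verify convergence: 123/124 = 0.991935 -> 1


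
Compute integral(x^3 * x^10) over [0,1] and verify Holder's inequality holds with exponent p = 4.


Step 1: Exact integral of f*g = integral(x^13, 0, 1) = 1/14
     = 0.071429
Step 2: Holder bound with p=4, q=1.333333:
  ||f||_p = (integral x^12 dx)^(1/4) = (1/13)^(1/4) = 0.52664
  ||g||_q = (integral x^13.333333 dx)^(1/1.333333) = (1/14.333333)^(1/1.333333) = 0.13575
Step 3: Holder bound = ||f||_p * ||g||_q = 0.52664 * 0.13575 = 0.071491
Verification: 0.071429 <= 0.071491 (Holder holds)


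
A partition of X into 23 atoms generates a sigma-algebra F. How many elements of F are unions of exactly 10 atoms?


Each element of F is a union of some subset of the 23 atoms.
Elements that are unions of exactly 10 atoms correspond to 10-element subsets of the 23 atoms.
Count = C(23, 10) = 23! / (10! * 13!) = 1144066.


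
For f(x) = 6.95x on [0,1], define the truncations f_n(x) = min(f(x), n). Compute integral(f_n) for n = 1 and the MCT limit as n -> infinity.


f(x) = 6.95x on [0,1]; f_n(x) = min(6.95x, n). At n = 1:
Step 1: f(x) reaches 1 at x = 1/6.95 = 0.143885
Step 2: integral(f_1) = integral(6.95x, 0, 0.143885) + integral(1, 0.143885, 1)
       = 6.95*0.143885^2/2 + 1*(1 - 0.143885)
       = 0.071942 + 0.856115
       = 0.928058
Step 3: As n -> infinity, f_n increases to f, so by MCT integral(f_n) -> integral(f) = 6.95/2 = 3.475.
Convergence: integral(f_1) = 0.928058 -> 3.475 as n -> infinity


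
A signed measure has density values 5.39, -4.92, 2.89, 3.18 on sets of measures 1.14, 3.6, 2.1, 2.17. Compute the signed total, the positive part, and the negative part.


Step 1: Compute signed measure on each set:
  Set 1: 5.39 * 1.14 = 6.1446
  Set 2: -4.92 * 3.6 = -17.712
  Set 3: 2.89 * 2.1 = 6.069
  Set 4: 3.18 * 2.17 = 6.9006
Step 2: Total signed measure = (6.1446) + (-17.712) + (6.069) + (6.9006)
     = 1.4022
Step 3: Positive part mu+(X) = sum of positive contributions = 19.1142
Step 4: Negative part mu-(X) = |sum of negative contributions| = 17.712


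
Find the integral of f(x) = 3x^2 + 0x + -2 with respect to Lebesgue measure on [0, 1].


The Lebesgue integral of a Riemann-integrable function agrees with the Riemann integral.
Antiderivative F(x) = (3/3)x^3 + (0/2)x^2 + -2x
F(1) = (3/3)*1^3 + (0/2)*1^2 + -2*1
     = (3/3)*1 + (0/2)*1 + -2*1
     = 1 + 0.0 + -2
     = -1
F(0) = 0.0
Integral = F(1) - F(0) = -1 - 0.0 = -1


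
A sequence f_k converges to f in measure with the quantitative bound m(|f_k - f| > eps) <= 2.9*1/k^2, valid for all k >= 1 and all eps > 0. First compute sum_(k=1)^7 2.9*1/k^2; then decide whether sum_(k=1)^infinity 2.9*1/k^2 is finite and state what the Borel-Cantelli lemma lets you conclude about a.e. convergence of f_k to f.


Step 1: List the terms 2.9*1/k^2 for k = 1 to 7:
  k=1: 2.9
  k=2: 0.725
  k=3: 0.322222
  k=4: 0.18125
  k=5: 0.116
  k=6: 0.080556
  k=7: 0.059184
Step 2: Partial sum = 2.9 + 0.725 + 0.322222 + 0.18125 + 0.116 + 0.080556 + 0.059184
     = 4.384211
Step 3: The full series sum_(k>=1) 2.9*1/k^2 converges (p-series with p = 2 > 1; a constant multiple of a convergent series converges).
Step 4: Fix eps > 0. Since sum_k m(|f_k - f| > eps) < infinity, the Borel-Cantelli lemma gives
        m(limsup_k {|f_k - f| > eps}) = 0, i.e. for a.e. x, |f_k(x) - f(x)| <= eps for all large k.
        Applying this with eps = 1/j for j = 1, 2, ... and intersecting the countably many full-measure sets,
        for a.e. x we get limsup_k |f_k(x) - f(x)| <= 1/j for every j, hence f_k -> f almost everywhere.
Conclusion: series converges; Borel-Cantelli yields f_k -> f a.e.


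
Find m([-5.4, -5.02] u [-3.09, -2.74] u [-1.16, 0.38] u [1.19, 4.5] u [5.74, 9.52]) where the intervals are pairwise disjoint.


For pairwise disjoint intervals, m(union) = sum of lengths.
= (-5.02 - -5.4) + (-2.74 - -3.09) + (0.38 - -1.16) + (4.5 - 1.19) + (9.52 - 5.74)
= 0.38 + 0.35 + 1.54 + 3.31 + 3.78
= 9.36


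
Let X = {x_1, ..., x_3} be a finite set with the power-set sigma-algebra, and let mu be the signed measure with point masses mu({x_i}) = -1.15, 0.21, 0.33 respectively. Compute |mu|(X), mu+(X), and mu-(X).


Step 1: Every measurable set is a union of atoms (the cells / points), so a Hahn decomposition is
  obtained by grouping atoms by sign: P = union of atoms with mu > 0, N = union of the remaining atoms.
  Atoms in P (indices): 2, 3;  atoms in N (indices): 1
  Positive values: 0.21, 0.33
  Negative values: -1.15
Step 2: mu+(X) = mu(P) = sum of positive atom values = 0.54
Step 3: mu-(X) = -mu(N) = sum of |negative atom values| = 1.15
Step 4: |mu|(X) = mu+(X) + mu-(X) = 0.54 + 1.15 = 1.69


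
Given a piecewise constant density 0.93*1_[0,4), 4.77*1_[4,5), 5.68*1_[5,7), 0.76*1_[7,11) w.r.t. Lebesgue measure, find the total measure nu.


Integrate each piece of the Radon-Nikodym derivative:
Step 1: integral_0^4 0.93 dx = 0.93*(4-0) = 0.93*4 = 3.72
Step 2: integral_4^5 4.77 dx = 4.77*(5-4) = 4.77*1 = 4.77
Step 3: integral_5^7 5.68 dx = 5.68*(7-5) = 5.68*2 = 11.36
Step 4: integral_7^11 0.76 dx = 0.76*(11-7) = 0.76*4 = 3.04
Total: 3.72 + 4.77 + 11.36 + 3.04 = 22.89


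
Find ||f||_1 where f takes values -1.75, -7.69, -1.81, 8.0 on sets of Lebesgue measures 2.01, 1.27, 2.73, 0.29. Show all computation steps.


Step 1: Compute |f_i|^1 for each value:
  |-1.75|^1 = 1.75
  |-7.69|^1 = 7.69
  |-1.81|^1 = 1.81
  |8.0|^1 = 8
Step 2: Multiply by measures and sum:
  1.75 * 2.01 = 3.5175
  7.69 * 1.27 = 9.7663
  1.81 * 2.73 = 4.9413
  8 * 0.29 = 2.32
Sum = 3.5175 + 9.7663 + 4.9413 + 2.32 = 20.5451
Step 3: Take the p-th root:
||f||_1 = (20.5451)^(1/1) = 20.5451


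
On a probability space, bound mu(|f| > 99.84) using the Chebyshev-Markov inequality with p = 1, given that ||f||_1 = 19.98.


Chebyshev/Markov inequality: mu(|f| > eps) <= (||f||_p / eps)^p
Step 1: ||f||_1 / eps = 19.98 / 99.84 = 0.20012
Step 2: Raise to power p = 1:
  (0.20012)^1 = 0.20012
Step 3: Therefore mu(|f| > 99.84) <= 0.20012


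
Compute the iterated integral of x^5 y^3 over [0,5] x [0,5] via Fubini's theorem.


By Fubini's theorem, the double integral factors as a product of single integrals:
Step 1: integral_0^5 x^5 dx = [x^6/6] from 0 to 5
     = 5^6/6 = 2604.166667
Step 2: integral_0^5 y^3 dy = [y^4/4] from 0 to 5
     = 5^4/4 = 156.25
Step 3: Double integral = 2604.166667 * 156.25 = 406901.041667


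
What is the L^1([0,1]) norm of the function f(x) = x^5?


Step 1: ||f||_1 = (integral_0^1 |x^5|^1 dx)^(1/1)
     = (integral_0^1 x^5 dx)^(1/1)
Step 2: integral_0^1 x^5 dx = [x^6/(6)] from 0 to 1 = 1^6/6
     = 1/6 = 0.166667
Step 3: ||f||_1 = (0.166667)^(1/1) = 0.166667


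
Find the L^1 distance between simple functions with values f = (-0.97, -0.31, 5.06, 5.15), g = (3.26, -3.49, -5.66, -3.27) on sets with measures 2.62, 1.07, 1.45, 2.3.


Step 1: Compute differences f_i - g_i:
  -0.97 - 3.26 = -4.23
  -0.31 - -3.49 = 3.18
  5.06 - -5.66 = 10.72
  5.15 - -3.27 = 8.42
Step 2: Compute |diff|^1 * measure for each set:
  |-4.23|^1 * 2.62 = 4.23 * 2.62 = 11.0826
  |3.18|^1 * 1.07 = 3.18 * 1.07 = 3.4026
  |10.72|^1 * 1.45 = 10.72 * 1.45 = 15.544
  |8.42|^1 * 2.3 = 8.42 * 2.3 = 19.366
Step 3: Sum = 49.3952
Step 4: ||f-g||_1 = (49.3952)^(1/1) = 49.3952


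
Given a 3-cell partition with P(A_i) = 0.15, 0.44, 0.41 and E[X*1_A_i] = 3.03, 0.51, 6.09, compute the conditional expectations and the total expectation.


For each cell A_i: E[X|A_i] = E[X*1_A_i] / P(A_i)
Step 1: E[X|A_1] = 3.03 / 0.15 = 20.2
Step 2: E[X|A_2] = 0.51 / 0.44 = 1.159091
Step 3: E[X|A_3] = 6.09 / 0.41 = 14.853659
Verification: E[X] = sum E[X*1_A_i] = 3.03 + 0.51 + 6.09 = 9.63


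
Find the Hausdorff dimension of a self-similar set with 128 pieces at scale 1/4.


For a self-similar set with N copies scaled by 1/r:
dim_H = log(N)/log(r) = log(128)/log(4)
= 4.85203/1.386294
= 3.5


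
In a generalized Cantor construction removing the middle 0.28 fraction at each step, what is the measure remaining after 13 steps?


Step 1: At each step, fraction remaining = 1 - 0.28 = 0.72
Step 2: After 13 steps, measure = (0.72)^13
Result = 0.013974


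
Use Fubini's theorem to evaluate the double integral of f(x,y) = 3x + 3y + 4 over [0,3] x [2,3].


By Fubini, integrate in x first, then y.
Step 1: Fix y, integrate over x in [0,3]:
  integral(3x + 3y + 4, x=0..3)
  = 3*(3^2 - 0^2)/2 + (3y + 4)*(3 - 0)
  = 13.5 + (3y + 4)*3
  = 13.5 + 9y + 12
  = 25.5 + 9y
Step 2: Integrate over y in [2,3]:
  integral(25.5 + 9y, y=2..3)
  = 25.5*1 + 9*(3^2 - 2^2)/2
  = 25.5 + 22.5
  = 48


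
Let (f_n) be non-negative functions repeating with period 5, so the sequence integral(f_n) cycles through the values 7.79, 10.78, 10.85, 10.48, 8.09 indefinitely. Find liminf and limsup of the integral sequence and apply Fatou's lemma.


The sequence (integral(f_n)) is periodic with period 5, repeating the values 7.79, 10.78, 10.85, 10.48, 8.09 indefinitely.
Step 1: For a periodic sequence, every tail (a_m, a_(m+1), ...) contains all 5 period values infinitely often.
Step 2: Hence inf of every tail = min of the period values = min(7.79, 10.78, 10.85, 10.48, 8.09) = 7.79.
        liminf_n integral(f_n) = sup over m of (inf of tail from m) = 7.79.
Step 3: Similarly sup of every tail = max of the period values = 10.85.
        limsup_n integral(f_n) = 10.85.
Step 4: Fatou's lemma: integral(liminf_n f_n) <= liminf_n integral(f_n) = 7.79.
        So the integral of the pointwise liminf is at most 7.79.


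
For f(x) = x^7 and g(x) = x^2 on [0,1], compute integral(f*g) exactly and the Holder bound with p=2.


Step 1: Exact integral of f*g = integral(x^9, 0, 1) = 1/10
     = 0.1
Step 2: Holder bound with p=2, q=2:
  ||f||_p = (integral x^14 dx)^(1/2) = (1/15)^(1/2) = 0.258199
  ||g||_q = (integral x^4 dx)^(1/2) = (1/5)^(1/2) = 0.447214
Step 3: Holder bound = ||f||_p * ||g||_q = 0.258199 * 0.447214 = 0.11547
Verification: 0.1 <= 0.11547 (Holder holds)


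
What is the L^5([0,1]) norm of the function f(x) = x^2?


Step 1: ||f||_5 = (integral_0^1 |x^2|^5 dx)^(1/5)
     = (integral_0^1 x^10 dx)^(1/5)
Step 2: integral_0^1 x^10 dx = [x^11/(11)] from 0 to 1 = 1^11/11
     = 1/11 = 0.090909
Step 3: ||f||_5 = (0.090909)^(1/5) = 0.619044


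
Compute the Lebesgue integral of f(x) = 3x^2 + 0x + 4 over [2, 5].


The Lebesgue integral of a Riemann-integrable function agrees with the Riemann integral.
Antiderivative F(x) = (3/3)x^3 + (0/2)x^2 + 4x
F(5) = (3/3)*5^3 + (0/2)*5^2 + 4*5
     = (3/3)*125 + (0/2)*25 + 4*5
     = 125 + 0.0 + 20
     = 145
F(2) = 16
Integral = F(5) - F(2) = 145 - 16 = 129


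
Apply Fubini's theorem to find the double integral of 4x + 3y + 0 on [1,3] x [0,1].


By Fubini, integrate in x first, then y.
Step 1: Fix y, integrate over x in [1,3]:
  integral(4x + 3y + 0, x=1..3)
  = 4*(3^2 - 1^2)/2 + (3y + 0)*(3 - 1)
  = 16 + (3y + 0)*2
  = 16 + 6y + 0
  = 16 + 6y
Step 2: Integrate over y in [0,1]:
  integral(16 + 6y, y=0..1)
  = 16*1 + 6*(1^2 - 0^2)/2
  = 16 + 3
  = 19


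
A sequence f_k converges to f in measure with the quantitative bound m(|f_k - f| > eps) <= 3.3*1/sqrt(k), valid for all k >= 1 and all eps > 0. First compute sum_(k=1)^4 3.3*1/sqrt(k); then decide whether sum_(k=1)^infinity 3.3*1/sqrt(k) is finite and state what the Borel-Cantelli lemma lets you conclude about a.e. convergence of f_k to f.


Step 1: List the terms 3.3*1/sqrt(k) for k = 1 to 4:
  k=1: 3.3
  k=2: 2.333452
  k=3: 1.905256
  k=4: 1.65
Step 2: Partial sum = 3.3 + 2.333452 + 1.905256 + 1.65
     = 9.188708
Step 3: The full series sum_(k>=1) 3.3*1/sqrt(k) diverges (p-series with p = 1/2 <= 1; a nonzero constant multiple of a divergent series diverges).
Step 4: The (first) Borel-Cantelli lemma requires a summable sequence of measures, so it does not apply here;
        from this bound alone no conclusion about a.e. convergence can be drawn (convergence in measure still
        gives an a.e.-convergent subsequence, but not a.e. convergence of the whole sequence).
Conclusion: series diverges; Borel-Cantelli is inconclusive about a.e. convergence of f_k.


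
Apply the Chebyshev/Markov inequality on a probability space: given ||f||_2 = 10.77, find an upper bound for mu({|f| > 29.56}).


Chebyshev/Markov inequality: mu(|f| > eps) <= (||f||_p / eps)^p
Step 1: ||f||_2 / eps = 10.77 / 29.56 = 0.364344
Step 2: Raise to power p = 2:
  (0.364344)^2 = 0.132746
Step 3: Therefore mu(|f| > 29.56) <= 0.132746


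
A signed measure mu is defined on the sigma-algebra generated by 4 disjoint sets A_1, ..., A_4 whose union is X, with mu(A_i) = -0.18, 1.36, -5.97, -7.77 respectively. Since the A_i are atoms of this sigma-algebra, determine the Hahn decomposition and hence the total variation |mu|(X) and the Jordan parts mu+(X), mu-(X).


Step 1: Every measurable set is a union of atoms (the cells / points), so a Hahn decomposition is
  obtained by grouping atoms by sign: P = union of atoms with mu > 0, N = union of the remaining atoms.
  Atoms in P (indices): 2;  atoms in N (indices): 1, 3, 4
  Positive values: 1.36
  Negative values: -0.18, -5.97, -7.77
Step 2: mu+(X) = mu(P) = sum of positive atom values = 1.36
Step 3: mu-(X) = -mu(N) = sum of |negative atom values| = 13.92
Step 4: |mu|(X) = mu+(X) + mu-(X) = 1.36 + 13.92 = 15.28


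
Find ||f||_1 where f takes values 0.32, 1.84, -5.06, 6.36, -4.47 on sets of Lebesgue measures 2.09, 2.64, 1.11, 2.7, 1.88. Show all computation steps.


Step 1: Compute |f_i|^1 for each value:
  |0.32|^1 = 0.32
  |1.84|^1 = 1.84
  |-5.06|^1 = 5.06
  |6.36|^1 = 6.36
  |-4.47|^1 = 4.47
Step 2: Multiply by measures and sum:
  0.32 * 2.09 = 0.6688
  1.84 * 2.64 = 4.8576
  5.06 * 1.11 = 5.6166
  6.36 * 2.7 = 17.172
  4.47 * 1.88 = 8.4036
Sum = 0.6688 + 4.8576 + 5.6166 + 17.172 + 8.4036 = 36.7186
Step 3: Take the p-th root:
||f||_1 = (36.7186)^(1/1) = 36.7186


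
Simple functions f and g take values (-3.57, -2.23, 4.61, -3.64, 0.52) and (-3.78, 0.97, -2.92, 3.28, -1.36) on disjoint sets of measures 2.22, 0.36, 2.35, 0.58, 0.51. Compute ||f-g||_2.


Step 1: Compute differences f_i - g_i:
  -3.57 - -3.78 = 0.21
  -2.23 - 0.97 = -3.2
  4.61 - -2.92 = 7.53
  -3.64 - 3.28 = -6.92
  0.52 - -1.36 = 1.88
Step 2: Compute |diff|^2 * measure for each set:
  |0.21|^2 * 2.22 = 0.0441 * 2.22 = 0.097902
  |-3.2|^2 * 0.36 = 10.24 * 0.36 = 3.6864
  |7.53|^2 * 2.35 = 56.7009 * 2.35 = 133.247115
  |-6.92|^2 * 0.58 = 47.8864 * 0.58 = 27.774112
  |1.88|^2 * 0.51 = 3.5344 * 0.51 = 1.802544
Step 3: Sum = 166.608073
Step 4: ||f-g||_2 = (166.608073)^(1/2) = 12.907675


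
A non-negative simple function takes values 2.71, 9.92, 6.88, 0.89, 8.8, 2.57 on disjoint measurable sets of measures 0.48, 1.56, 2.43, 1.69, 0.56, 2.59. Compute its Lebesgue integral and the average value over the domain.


Step 1: Integral = sum(value_i * measure_i)
= 2.71*0.48 + 9.92*1.56 + 6.88*2.43 + 0.89*1.69 + 8.8*0.56 + 2.57*2.59
= 1.3008 + 15.4752 + 16.7184 + 1.5041 + 4.928 + 6.6563
= 46.5828
Step 2: Total measure of domain = 0.48 + 1.56 + 2.43 + 1.69 + 0.56 + 2.59 = 9.31
Step 3: Average value = 46.5828 / 9.31 = 5.003523


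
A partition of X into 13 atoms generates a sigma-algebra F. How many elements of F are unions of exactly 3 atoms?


Each element of F is a union of some subset of the 13 atoms.
Elements that are unions of exactly 3 atoms correspond to 3-element subsets of the 13 atoms.
Count = C(13, 3) = 13! / (3! * 10!) = 286.


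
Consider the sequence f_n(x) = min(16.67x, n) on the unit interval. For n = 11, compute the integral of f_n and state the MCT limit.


f(x) = 16.67x on [0,1]; f_n(x) = min(16.67x, n). At n = 11:
Step 1: f(x) reaches 11 at x = 11/16.67 = 0.659868
Step 2: integral(f_11) = integral(16.67x, 0, 0.659868) + integral(11, 0.659868, 1)
       = 16.67*0.659868^2/2 + 11*(1 - 0.659868)
       = 3.629274 + 3.741452
       = 7.370726
Step 3: As n -> infinity, f_n increases to f, so by MCT integral(f_n) -> integral(f) = 16.67/2 = 8.335.
Convergence: integral(f_11) = 7.370726 -> 8.335 as n -> infinity


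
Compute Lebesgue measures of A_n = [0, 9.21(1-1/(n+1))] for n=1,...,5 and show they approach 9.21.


By continuity of measure from below: if A_n increases to A, then m(A_n) -> m(A).
Here A = [0, 9.21], so m(A) = 9.21
Step 1: a_1 = 9.21*(1 - 1/2) = 4.605, m(A_1) = 4.605
Step 2: a_2 = 9.21*(1 - 1/3) = 6.14, m(A_2) = 6.14
Step 3: a_3 = 9.21*(1 - 1/4) = 6.9075, m(A_3) = 6.9075
Step 4: a_4 = 9.21*(1 - 1/5) = 7.368, m(A_4) = 7.368
Step 5: a_5 = 9.21*(1 - 1/6) = 7.675, m(A_5) = 7.675
Limit: m(A_n) -> m([0,9.21]) = 9.21


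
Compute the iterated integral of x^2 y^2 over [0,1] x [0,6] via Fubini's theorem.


By Fubini's theorem, the double integral factors as a product of single integrals:
Step 1: integral_0^1 x^2 dx = [x^3/3] from 0 to 1
     = 1^3/3 = 0.333333
Step 2: integral_0^6 y^2 dy = [y^3/3] from 0 to 6
     = 6^3/3 = 72
Step 3: Double integral = 0.333333 * 72 = 24


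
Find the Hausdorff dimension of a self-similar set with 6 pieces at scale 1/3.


For a self-similar set with N copies scaled by 1/r:
dim_H = log(N)/log(r) = log(6)/log(3)
= 1.791759/1.098612
= 1.63093


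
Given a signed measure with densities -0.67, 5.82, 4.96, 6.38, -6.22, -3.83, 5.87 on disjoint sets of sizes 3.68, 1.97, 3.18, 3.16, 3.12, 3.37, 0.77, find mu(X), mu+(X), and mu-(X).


Step 1: Compute signed measure on each set:
  Set 1: -0.67 * 3.68 = -2.4656
  Set 2: 5.82 * 1.97 = 11.4654
  Set 3: 4.96 * 3.18 = 15.7728
  Set 4: 6.38 * 3.16 = 20.1608
  Set 5: -6.22 * 3.12 = -19.4064
  Set 6: -3.83 * 3.37 = -12.9071
  Set 7: 5.87 * 0.77 = 4.5199
Step 2: Total signed measure = (-2.4656) + (11.4654) + (15.7728) + (20.1608) + (-19.4064) + (-12.9071) + (4.5199)
     = 17.1398
Step 3: Positive part mu+(X) = sum of positive contributions = 51.9189
Step 4: Negative part mu-(X) = |sum of negative contributions| = 34.7791


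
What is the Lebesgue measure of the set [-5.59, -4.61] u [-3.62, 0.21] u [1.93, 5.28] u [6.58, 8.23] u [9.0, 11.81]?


For pairwise disjoint intervals, m(union) = sum of lengths.
= (-4.61 - -5.59) + (0.21 - -3.62) + (5.28 - 1.93) + (8.23 - 6.58) + (11.81 - 9.0)
= 0.98 + 3.83 + 3.35 + 1.65 + 2.81
= 12.62


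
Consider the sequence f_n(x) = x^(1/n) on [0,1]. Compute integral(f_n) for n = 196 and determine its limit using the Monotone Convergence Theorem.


At n = 196: f_196(x) = x^(1/196).
Step 1: integral(x^(1/196), 0, 1) = [x^(1/196+1) / (1/196+1)] from 0 to 1
     = 1 / (1/196 + 1) = 1 / ((196+1)/196) = 196/(196+1)
     = 196/197 = 0.994924
Step 2: As n -> infinity, f_n(x) = x^(1/n) -> 1 for x in (0,1], and f_n is increasing in n.
By MCT, lim_n integral(f_n) = integral(lim_n f_n) = integral(1, 0, 1) = 1.
Step 3: Verify convergence: 196/197 = 0.994924 -> 1


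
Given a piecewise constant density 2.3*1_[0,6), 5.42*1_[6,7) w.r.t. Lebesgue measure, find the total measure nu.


Integrate each piece of the Radon-Nikodym derivative:
Step 1: integral_0^6 2.3 dx = 2.3*(6-0) = 2.3*6 = 13.8
Step 2: integral_6^7 5.42 dx = 5.42*(7-6) = 5.42*1 = 5.42
Total: 13.8 + 5.42 = 19.22


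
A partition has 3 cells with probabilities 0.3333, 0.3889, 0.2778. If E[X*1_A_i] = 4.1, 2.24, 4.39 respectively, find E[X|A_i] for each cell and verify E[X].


For each cell A_i: E[X|A_i] = E[X*1_A_i] / P(A_i)
Step 1: E[X|A_1] = 4.1 / 0.3333 = 12.30123
Step 2: E[X|A_2] = 2.24 / 0.3889 = 5.759835
Step 3: E[X|A_3] = 4.39 / 0.2778 = 15.802736
Verification: E[X] = sum E[X*1_A_i] = 4.1 + 2.24 + 4.39 = 10.73


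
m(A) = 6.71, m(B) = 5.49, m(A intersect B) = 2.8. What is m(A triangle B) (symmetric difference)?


m(A Delta B) = m(A) + m(B) - 2*m(A n B)
= 6.71 + 5.49 - 2*2.8
= 6.71 + 5.49 - 5.6
= 6.6


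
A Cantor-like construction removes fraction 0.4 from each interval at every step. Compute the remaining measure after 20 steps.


Step 1: At each step, fraction remaining = 1 - 0.4 = 0.6
Step 2: After 20 steps, measure = (0.6)^20
Result = 3.656158e-05


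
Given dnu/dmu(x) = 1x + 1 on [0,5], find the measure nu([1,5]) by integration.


nu(A) = integral_A (dnu/dmu) dmu = integral_1^5 (1x + 1) dx
Step 1: Antiderivative F(x) = (1/2)x^2 + 1x
Step 2: F(5) = (1/2)*5^2 + 1*5 = 12.5 + 5 = 17.5
Step 3: F(1) = (1/2)*1^2 + 1*1 = 0.5 + 1 = 1.5
Step 4: nu([1,5]) = F(5) - F(1) = 17.5 - 1.5 = 16


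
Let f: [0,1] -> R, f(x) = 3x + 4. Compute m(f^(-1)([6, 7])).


f^(-1)([6, 7]) = {x : 6 <= 3x + 4 <= 7}
Solving: (6 - 4)/3 <= x <= (7 - 4)/3
= [0.666667, 1]
Intersecting with [0,1]: [0.666667, 1]
Measure = 1 - 0.666667 = 0.333333


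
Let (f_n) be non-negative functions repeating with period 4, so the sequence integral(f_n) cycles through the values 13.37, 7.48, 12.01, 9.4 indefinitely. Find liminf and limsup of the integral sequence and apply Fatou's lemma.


The sequence (integral(f_n)) is periodic with period 4, repeating the values 13.37, 7.48, 12.01, 9.4 indefinitely.
Step 1: For a periodic sequence, every tail (a_m, a_(m+1), ...) contains all 4 period values infinitely often.
Step 2: Hence inf of every tail = min of the period values = min(13.37, 7.48, 12.01, 9.4) = 7.48.
        liminf_n integral(f_n) = sup over m of (inf of tail from m) = 7.48.
Step 3: Similarly sup of every tail = max of the period values = 13.37.
        limsup_n integral(f_n) = 13.37.
Step 4: Fatou's lemma: integral(liminf_n f_n) <= liminf_n integral(f_n) = 7.48.
        So the integral of the pointwise liminf is at most 7.48.


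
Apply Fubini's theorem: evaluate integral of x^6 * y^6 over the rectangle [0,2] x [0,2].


By Fubini's theorem, the double integral factors as a product of single integrals:
Step 1: integral_0^2 x^6 dx = [x^7/7] from 0 to 2
     = 2^7/7 = 18.285714
Step 2: integral_0^2 y^6 dy = [y^7/7] from 0 to 2
     = 2^7/7 = 18.285714
Step 3: Double integral = 18.285714 * 18.285714 = 334.367347


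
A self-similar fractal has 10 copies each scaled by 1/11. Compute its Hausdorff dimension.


For a self-similar set with N copies scaled by 1/r:
dim_H = log(N)/log(r) = log(10)/log(11)
= 2.302585/2.397895
= 0.960253


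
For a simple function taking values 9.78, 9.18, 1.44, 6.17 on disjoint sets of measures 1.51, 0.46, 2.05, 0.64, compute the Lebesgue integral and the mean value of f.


Step 1: Integral = sum(value_i * measure_i)
= 9.78*1.51 + 9.18*0.46 + 1.44*2.05 + 6.17*0.64
= 14.7678 + 4.2228 + 2.952 + 3.9488
= 25.8914
Step 2: Total measure of domain = 1.51 + 0.46 + 2.05 + 0.64 = 4.66
Step 3: Average value = 25.8914 / 4.66 = 5.556094


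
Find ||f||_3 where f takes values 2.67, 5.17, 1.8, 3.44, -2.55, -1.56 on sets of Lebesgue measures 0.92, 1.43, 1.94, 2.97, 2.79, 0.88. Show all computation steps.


Step 1: Compute |f_i|^3 for each value:
  |2.67|^3 = 19.034163
  |5.17|^3 = 138.188413
  |1.8|^3 = 5.832
  |3.44|^3 = 40.707584
  |-2.55|^3 = 16.581375
  |-1.56|^3 = 3.796416
Step 2: Multiply by measures and sum:
  19.034163 * 0.92 = 17.51143
  138.188413 * 1.43 = 197.609431
  5.832 * 1.94 = 11.31408
  40.707584 * 2.97 = 120.901524
  16.581375 * 2.79 = 46.262036
  3.796416 * 0.88 = 3.340846
Sum = 17.51143 + 197.609431 + 11.31408 + 120.901524 + 46.262036 + 3.340846 = 396.939347
Step 3: Take the p-th root:
||f||_3 = (396.939347)^(1/3) = 7.349222


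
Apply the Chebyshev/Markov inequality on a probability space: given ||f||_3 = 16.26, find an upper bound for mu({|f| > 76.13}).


Chebyshev/Markov inequality: mu(|f| > eps) <= (||f||_p / eps)^p
Step 1: ||f||_3 / eps = 16.26 / 76.13 = 0.213582
Step 2: Raise to power p = 3:
  (0.213582)^3 = 0.009743
Step 3: Therefore mu(|f| > 76.13) <= 0.009743


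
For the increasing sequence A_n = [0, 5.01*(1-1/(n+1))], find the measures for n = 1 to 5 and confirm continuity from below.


By continuity of measure from below: if A_n increases to A, then m(A_n) -> m(A).
Here A = [0, 5.01], so m(A) = 5.01
Step 1: a_1 = 5.01*(1 - 1/2) = 2.505, m(A_1) = 2.505
Step 2: a_2 = 5.01*(1 - 1/3) = 3.34, m(A_2) = 3.34
Step 3: a_3 = 5.01*(1 - 1/4) = 3.7575, m(A_3) = 3.7575
Step 4: a_4 = 5.01*(1 - 1/5) = 4.008, m(A_4) = 4.008
Step 5: a_5 = 5.01*(1 - 1/6) = 4.175, m(A_5) = 4.175
Limit: m(A_n) -> m([0,5.01]) = 5.01


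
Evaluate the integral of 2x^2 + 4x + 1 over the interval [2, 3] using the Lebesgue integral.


The Lebesgue integral of a Riemann-integrable function agrees with the Riemann integral.
Antiderivative F(x) = (2/3)x^3 + (4/2)x^2 + 1x
F(3) = (2/3)*3^3 + (4/2)*3^2 + 1*3
     = (2/3)*27 + (4/2)*9 + 1*3
     = 18 + 18 + 3
     = 39
F(2) = 15.333333
Integral = F(3) - F(2) = 39 - 15.333333 = 23.666667


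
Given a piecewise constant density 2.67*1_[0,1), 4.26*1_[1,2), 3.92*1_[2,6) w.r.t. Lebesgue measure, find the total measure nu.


Integrate each piece of the Radon-Nikodym derivative:
Step 1: integral_0^1 2.67 dx = 2.67*(1-0) = 2.67*1 = 2.67
Step 2: integral_1^2 4.26 dx = 4.26*(2-1) = 4.26*1 = 4.26
Step 3: integral_2^6 3.92 dx = 3.92*(6-2) = 3.92*4 = 15.68
Total: 2.67 + 4.26 + 15.68 = 22.61


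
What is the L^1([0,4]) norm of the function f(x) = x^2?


Step 1: ||f||_1 = (integral_0^4 |x^2|^1 dx)^(1/1)
     = (integral_0^4 x^2 dx)^(1/1)
Step 2: integral_0^4 x^2 dx = [x^3/(3)] from 0 to 4 = 4^3/3
     = 64/3 = 21.333333
Step 3: ||f||_1 = (21.333333)^(1/1) = 21.333333


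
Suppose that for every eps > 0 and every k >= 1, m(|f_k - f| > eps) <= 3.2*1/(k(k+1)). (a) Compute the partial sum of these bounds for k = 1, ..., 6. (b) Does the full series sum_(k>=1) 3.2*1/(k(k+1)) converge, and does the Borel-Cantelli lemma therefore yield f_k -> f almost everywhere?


Step 1: List the terms 3.2*1/(k(k+1)) for k = 1 to 6:
  k=1: 1.6
  k=2: 0.533333
  k=3: 0.266667
  k=4: 0.16
  k=5: 0.106667
  k=6: 0.07619
Step 2: Partial sum = 1.6 + 0.533333 + 0.266667 + 0.16 + 0.106667 + 0.07619
     = 2.742857
Step 3: The full series sum_(k>=1) 3.2*1/(k(k+1)) converges (telescoping series sum 1/(k(k+1)) = 1; a constant multiple of a convergent series converges).
Step 4: Fix eps > 0. Since sum_k m(|f_k - f| > eps) < infinity, the Borel-Cantelli lemma gives
        m(limsup_k {|f_k - f| > eps}) = 0, i.e. for a.e. x, |f_k(x) - f(x)| <= eps for all large k.
        Applying this with eps = 1/j for j = 1, 2, ... and intersecting the countably many full-measure sets,
        for a.e. x we get limsup_k |f_k(x) - f(x)| <= 1/j for every j, hence f_k -> f almost everywhere.
Conclusion: series converges; Borel-Cantelli yields f_k -> f a.e.


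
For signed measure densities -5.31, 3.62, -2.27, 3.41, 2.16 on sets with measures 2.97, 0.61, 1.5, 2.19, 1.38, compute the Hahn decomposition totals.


Step 1: Compute signed measure on each set:
  Set 1: -5.31 * 2.97 = -15.7707
  Set 2: 3.62 * 0.61 = 2.2082
  Set 3: -2.27 * 1.5 = -3.405
  Set 4: 3.41 * 2.19 = 7.4679
  Set 5: 2.16 * 1.38 = 2.9808
Step 2: Total signed measure = (-15.7707) + (2.2082) + (-3.405) + (7.4679) + (2.9808)
     = -6.5188
Step 3: Positive part mu+(X) = sum of positive contributions = 12.6569
Step 4: Negative part mu-(X) = |sum of negative contributions| = 19.1757


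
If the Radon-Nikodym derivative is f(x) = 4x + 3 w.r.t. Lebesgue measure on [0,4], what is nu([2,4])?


nu(A) = integral_A (dnu/dmu) dmu = integral_2^4 (4x + 3) dx
Step 1: Antiderivative F(x) = (4/2)x^2 + 3x
Step 2: F(4) = (4/2)*4^2 + 3*4 = 32 + 12 = 44
Step 3: F(2) = (4/2)*2^2 + 3*2 = 8 + 6 = 14
Step 4: nu([2,4]) = F(4) - F(2) = 44 - 14 = 30


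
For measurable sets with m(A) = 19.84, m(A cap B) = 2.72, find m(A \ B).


m(A \ B) = m(A) - m(A n B)
= 19.84 - 2.72
= 17.12


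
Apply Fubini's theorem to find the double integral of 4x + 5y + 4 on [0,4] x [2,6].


By Fubini, integrate in x first, then y.
Step 1: Fix y, integrate over x in [0,4]:
  integral(4x + 5y + 4, x=0..4)
  = 4*(4^2 - 0^2)/2 + (5y + 4)*(4 - 0)
  = 32 + (5y + 4)*4
  = 32 + 20y + 16
  = 48 + 20y
Step 2: Integrate over y in [2,6]:
  integral(48 + 20y, y=2..6)
  = 48*4 + 20*(6^2 - 2^2)/2
  = 192 + 320
  = 512


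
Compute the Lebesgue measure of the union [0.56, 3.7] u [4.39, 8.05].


For pairwise disjoint intervals, m(union) = sum of lengths.
= (3.7 - 0.56) + (8.05 - 4.39)
= 3.14 + 3.66
= 6.8


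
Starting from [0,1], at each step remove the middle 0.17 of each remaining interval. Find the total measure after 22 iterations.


Step 1: At each step, fraction remaining = 1 - 0.17 = 0.83
Step 2: After 22 steps, measure = (0.83)^22
Result = 0.016585


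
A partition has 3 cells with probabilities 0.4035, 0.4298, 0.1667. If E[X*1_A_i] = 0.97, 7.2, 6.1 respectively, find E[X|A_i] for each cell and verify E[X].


For each cell A_i: E[X|A_i] = E[X*1_A_i] / P(A_i)
Step 1: E[X|A_1] = 0.97 / 0.4035 = 2.403965
Step 2: E[X|A_2] = 7.2 / 0.4298 = 16.751978
Step 3: E[X|A_3] = 6.1 / 0.1667 = 36.592681
Verification: E[X] = sum E[X*1_A_i] = 0.97 + 7.2 + 6.1 = 14.27


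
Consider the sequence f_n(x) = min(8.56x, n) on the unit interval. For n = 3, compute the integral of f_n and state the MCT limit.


f(x) = 8.56x on [0,1]; f_n(x) = min(8.56x, n). At n = 3:
Step 1: f(x) reaches 3 at x = 3/8.56 = 0.350467
Step 2: integral(f_3) = integral(8.56x, 0, 0.350467) + integral(3, 0.350467, 1)
       = 8.56*0.350467^2/2 + 3*(1 - 0.350467)
       = 0.525701 + 1.948598
       = 2.474299
Step 3: As n -> infinity, f_n increases to f, so by MCT integral(f_n) -> integral(f) = 8.56/2 = 4.28.
Convergence: integral(f_3) = 2.474299 -> 4.28 as n -> infinity


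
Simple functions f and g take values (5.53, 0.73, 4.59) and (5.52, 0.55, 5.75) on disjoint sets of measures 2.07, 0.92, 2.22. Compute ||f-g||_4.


Step 1: Compute differences f_i - g_i:
  5.53 - 5.52 = 0.01
  0.73 - 0.55 = 0.18
  4.59 - 5.75 = -1.16
Step 2: Compute |diff|^4 * measure for each set:
  |0.01|^4 * 2.07 = 1.000000e-08 * 2.07 = 2.070000e-08
  |0.18|^4 * 0.92 = 0.00105 * 0.92 = 9.657792e-04
  |-1.16|^4 * 2.22 = 1.810639 * 2.22 = 4.019619
Step 3: Sum = 4.020585
Step 4: ||f-g||_4 = (4.020585)^(1/4) = 1.41603


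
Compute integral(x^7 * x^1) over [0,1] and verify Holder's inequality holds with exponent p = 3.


Step 1: Exact integral of f*g = integral(x^8, 0, 1) = 1/9
     = 0.111111
Step 2: Holder bound with p=3, q=1.5:
  ||f||_p = (integral x^21 dx)^(1/3) = (1/22)^(1/3) = 0.356883
  ||g||_q = (integral x^1.5 dx)^(1/1.5) = (1/2.5)^(1/1.5) = 0.542884
Step 3: Holder bound = ||f||_p * ||g||_q = 0.356883 * 0.542884 = 0.193746
Verification: 0.111111 <= 0.193746 (Holder holds)


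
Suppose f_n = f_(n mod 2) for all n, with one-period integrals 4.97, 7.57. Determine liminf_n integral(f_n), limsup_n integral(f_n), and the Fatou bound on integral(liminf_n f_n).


The sequence (integral(f_n)) is periodic with period 2, repeating the values 4.97, 7.57 indefinitely.
Step 1: For a periodic sequence, every tail (a_m, a_(m+1), ...) contains all 2 period values infinitely often.
Step 2: Hence inf of every tail = min of the period values = min(4.97, 7.57) = 4.97.
        liminf_n integral(f_n) = sup over m of (inf of tail from m) = 4.97.
Step 3: Similarly sup of every tail = max of the period values = 7.57.
        limsup_n integral(f_n) = 7.57.
Step 4: Fatou's lemma: integral(liminf_n f_n) <= liminf_n integral(f_n) = 4.97.
        So the integral of the pointwise liminf is at most 4.97.


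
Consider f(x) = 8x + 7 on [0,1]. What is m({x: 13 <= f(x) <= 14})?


f^(-1)([13, 14]) = {x : 13 <= 8x + 7 <= 14}
Solving: (13 - 7)/8 <= x <= (14 - 7)/8
= [0.75, 0.875]
Intersecting with [0,1]: [0.75, 0.875]
Measure = 0.875 - 0.75 = 0.125


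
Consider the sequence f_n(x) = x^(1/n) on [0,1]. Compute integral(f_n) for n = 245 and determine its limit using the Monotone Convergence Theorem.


At n = 245: f_245(x) = x^(1/245).
Step 1: integral(x^(1/245), 0, 1) = [x^(1/245+1) / (1/245+1)] from 0 to 1
     = 1 / (1/245 + 1) = 1 / ((245+1)/245) = 245/(245+1)
     = 245/246 = 0.995935
Step 2: As n -> infinity, f_n(x) = x^(1/n) -> 1 for x in (0,1], and f_n is increasing in n.
By MCT, lim_n integral(f_n) = integral(lim_n f_n) = integral(1, 0, 1) = 1.
Step 3: Verify convergence: 245/246 = 0.995935 -> 1
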